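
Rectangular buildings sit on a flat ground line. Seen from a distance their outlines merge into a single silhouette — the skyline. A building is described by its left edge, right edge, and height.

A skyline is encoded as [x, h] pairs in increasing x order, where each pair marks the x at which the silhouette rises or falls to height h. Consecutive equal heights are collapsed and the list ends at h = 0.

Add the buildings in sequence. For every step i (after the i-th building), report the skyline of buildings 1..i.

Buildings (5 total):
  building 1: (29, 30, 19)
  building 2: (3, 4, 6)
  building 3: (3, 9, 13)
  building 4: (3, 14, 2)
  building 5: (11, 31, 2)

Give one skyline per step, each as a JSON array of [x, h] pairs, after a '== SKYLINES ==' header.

== SKYLINES ==
[[29,19],[30,0]]
[[3,6],[4,0],[29,19],[30,0]]
[[3,13],[9,0],[29,19],[30,0]]
[[3,13],[9,2],[14,0],[29,19],[30,0]]
[[3,13],[9,2],[29,19],[30,2],[31,0]]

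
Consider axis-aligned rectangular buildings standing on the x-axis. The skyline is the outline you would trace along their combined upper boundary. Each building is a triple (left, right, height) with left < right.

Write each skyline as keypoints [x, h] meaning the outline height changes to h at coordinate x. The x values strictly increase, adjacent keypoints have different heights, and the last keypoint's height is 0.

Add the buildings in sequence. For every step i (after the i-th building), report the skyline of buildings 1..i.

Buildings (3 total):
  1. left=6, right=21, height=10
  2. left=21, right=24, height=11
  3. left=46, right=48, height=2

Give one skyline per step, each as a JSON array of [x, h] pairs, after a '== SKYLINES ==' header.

== SKYLINES ==
[[6,10],[21,0]]
[[6,10],[21,11],[24,0]]
[[6,10],[21,11],[24,0],[46,2],[48,0]]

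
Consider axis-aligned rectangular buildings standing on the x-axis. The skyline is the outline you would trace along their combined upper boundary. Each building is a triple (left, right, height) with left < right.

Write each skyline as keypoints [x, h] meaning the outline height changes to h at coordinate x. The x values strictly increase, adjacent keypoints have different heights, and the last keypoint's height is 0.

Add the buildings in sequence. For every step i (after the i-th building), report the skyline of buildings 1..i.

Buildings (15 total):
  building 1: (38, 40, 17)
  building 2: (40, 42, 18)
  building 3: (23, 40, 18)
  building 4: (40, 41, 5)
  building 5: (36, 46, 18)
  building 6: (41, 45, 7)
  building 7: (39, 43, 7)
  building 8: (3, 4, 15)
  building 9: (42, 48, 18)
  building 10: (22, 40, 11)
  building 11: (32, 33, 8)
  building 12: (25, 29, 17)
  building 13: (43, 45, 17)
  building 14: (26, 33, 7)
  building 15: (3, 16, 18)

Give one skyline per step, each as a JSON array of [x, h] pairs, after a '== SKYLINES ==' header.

== SKYLINES ==
[[38,17],[40,0]]
[[38,17],[40,18],[42,0]]
[[23,18],[42,0]]
[[23,18],[42,0]]
[[23,18],[46,0]]
[[23,18],[46,0]]
[[23,18],[46,0]]
[[3,15],[4,0],[23,18],[46,0]]
[[3,15],[4,0],[23,18],[48,0]]
[[3,15],[4,0],[22,11],[23,18],[48,0]]
[[3,15],[4,0],[22,11],[23,18],[48,0]]
[[3,15],[4,0],[22,11],[23,18],[48,0]]
[[3,15],[4,0],[22,11],[23,18],[48,0]]
[[3,15],[4,0],[22,11],[23,18],[48,0]]
[[3,18],[16,0],[22,11],[23,18],[48,0]]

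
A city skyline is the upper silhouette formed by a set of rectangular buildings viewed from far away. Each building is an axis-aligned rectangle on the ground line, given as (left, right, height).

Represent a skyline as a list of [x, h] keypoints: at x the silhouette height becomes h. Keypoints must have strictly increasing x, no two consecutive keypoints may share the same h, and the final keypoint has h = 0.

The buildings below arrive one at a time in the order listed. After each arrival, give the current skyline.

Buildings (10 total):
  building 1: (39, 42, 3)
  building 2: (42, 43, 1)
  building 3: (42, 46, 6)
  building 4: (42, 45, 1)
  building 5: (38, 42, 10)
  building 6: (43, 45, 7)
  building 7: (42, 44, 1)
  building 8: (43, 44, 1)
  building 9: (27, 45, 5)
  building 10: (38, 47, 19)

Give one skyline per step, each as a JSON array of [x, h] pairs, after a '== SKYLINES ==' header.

== SKYLINES ==
[[39,3],[42,0]]
[[39,3],[42,1],[43,0]]
[[39,3],[42,6],[46,0]]
[[39,3],[42,6],[46,0]]
[[38,10],[42,6],[46,0]]
[[38,10],[42,6],[43,7],[45,6],[46,0]]
[[38,10],[42,6],[43,7],[45,6],[46,0]]
[[38,10],[42,6],[43,7],[45,6],[46,0]]
[[27,5],[38,10],[42,6],[43,7],[45,6],[46,0]]
[[27,5],[38,19],[47,0]]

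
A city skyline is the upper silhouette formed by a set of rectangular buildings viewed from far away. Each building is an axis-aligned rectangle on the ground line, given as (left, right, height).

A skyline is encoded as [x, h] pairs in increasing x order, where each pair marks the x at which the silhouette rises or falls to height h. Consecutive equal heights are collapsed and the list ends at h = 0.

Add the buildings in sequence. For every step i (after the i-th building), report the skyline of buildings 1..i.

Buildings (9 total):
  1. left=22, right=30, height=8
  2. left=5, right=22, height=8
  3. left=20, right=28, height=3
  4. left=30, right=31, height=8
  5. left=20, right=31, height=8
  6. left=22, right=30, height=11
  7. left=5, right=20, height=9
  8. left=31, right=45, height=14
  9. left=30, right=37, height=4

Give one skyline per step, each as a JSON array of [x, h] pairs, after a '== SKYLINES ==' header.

== SKYLINES ==
[[22,8],[30,0]]
[[5,8],[30,0]]
[[5,8],[30,0]]
[[5,8],[31,0]]
[[5,8],[31,0]]
[[5,8],[22,11],[30,8],[31,0]]
[[5,9],[20,8],[22,11],[30,8],[31,0]]
[[5,9],[20,8],[22,11],[30,8],[31,14],[45,0]]
[[5,9],[20,8],[22,11],[30,8],[31,14],[45,0]]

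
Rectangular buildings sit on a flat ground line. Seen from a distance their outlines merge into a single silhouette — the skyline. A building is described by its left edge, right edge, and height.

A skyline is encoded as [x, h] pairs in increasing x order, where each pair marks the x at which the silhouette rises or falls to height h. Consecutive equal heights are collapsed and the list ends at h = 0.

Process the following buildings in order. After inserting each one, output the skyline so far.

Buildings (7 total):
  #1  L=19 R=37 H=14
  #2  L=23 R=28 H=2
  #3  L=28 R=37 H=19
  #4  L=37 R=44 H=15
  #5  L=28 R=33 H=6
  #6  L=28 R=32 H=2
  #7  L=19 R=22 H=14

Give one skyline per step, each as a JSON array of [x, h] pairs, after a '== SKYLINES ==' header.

== SKYLINES ==
[[19,14],[37,0]]
[[19,14],[37,0]]
[[19,14],[28,19],[37,0]]
[[19,14],[28,19],[37,15],[44,0]]
[[19,14],[28,19],[37,15],[44,0]]
[[19,14],[28,19],[37,15],[44,0]]
[[19,14],[28,19],[37,15],[44,0]]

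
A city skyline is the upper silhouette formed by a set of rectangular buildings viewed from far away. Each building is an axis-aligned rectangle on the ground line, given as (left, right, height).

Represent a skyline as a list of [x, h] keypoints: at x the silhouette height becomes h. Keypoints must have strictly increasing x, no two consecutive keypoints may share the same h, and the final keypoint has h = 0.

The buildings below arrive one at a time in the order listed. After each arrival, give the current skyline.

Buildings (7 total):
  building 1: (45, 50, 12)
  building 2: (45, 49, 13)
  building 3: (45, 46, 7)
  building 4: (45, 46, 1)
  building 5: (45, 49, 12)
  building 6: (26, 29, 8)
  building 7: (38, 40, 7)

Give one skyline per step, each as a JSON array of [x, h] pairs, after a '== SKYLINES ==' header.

== SKYLINES ==
[[45,12],[50,0]]
[[45,13],[49,12],[50,0]]
[[45,13],[49,12],[50,0]]
[[45,13],[49,12],[50,0]]
[[45,13],[49,12],[50,0]]
[[26,8],[29,0],[45,13],[49,12],[50,0]]
[[26,8],[29,0],[38,7],[40,0],[45,13],[49,12],[50,0]]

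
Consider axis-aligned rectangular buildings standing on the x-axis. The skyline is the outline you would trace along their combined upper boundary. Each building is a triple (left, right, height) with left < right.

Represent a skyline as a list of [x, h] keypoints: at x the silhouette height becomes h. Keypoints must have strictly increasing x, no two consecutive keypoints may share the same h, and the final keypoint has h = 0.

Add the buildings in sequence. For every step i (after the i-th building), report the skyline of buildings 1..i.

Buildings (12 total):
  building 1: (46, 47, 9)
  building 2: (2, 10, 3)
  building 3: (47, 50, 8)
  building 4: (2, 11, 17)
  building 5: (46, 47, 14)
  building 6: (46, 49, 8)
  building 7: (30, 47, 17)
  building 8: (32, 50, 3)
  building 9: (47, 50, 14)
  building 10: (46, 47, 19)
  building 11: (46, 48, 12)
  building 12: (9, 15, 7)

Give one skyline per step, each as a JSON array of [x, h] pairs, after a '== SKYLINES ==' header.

== SKYLINES ==
[[46,9],[47,0]]
[[2,3],[10,0],[46,9],[47,0]]
[[2,3],[10,0],[46,9],[47,8],[50,0]]
[[2,17],[11,0],[46,9],[47,8],[50,0]]
[[2,17],[11,0],[46,14],[47,8],[50,0]]
[[2,17],[11,0],[46,14],[47,8],[50,0]]
[[2,17],[11,0],[30,17],[47,8],[50,0]]
[[2,17],[11,0],[30,17],[47,8],[50,0]]
[[2,17],[11,0],[30,17],[47,14],[50,0]]
[[2,17],[11,0],[30,17],[46,19],[47,14],[50,0]]
[[2,17],[11,0],[30,17],[46,19],[47,14],[50,0]]
[[2,17],[11,7],[15,0],[30,17],[46,19],[47,14],[50,0]]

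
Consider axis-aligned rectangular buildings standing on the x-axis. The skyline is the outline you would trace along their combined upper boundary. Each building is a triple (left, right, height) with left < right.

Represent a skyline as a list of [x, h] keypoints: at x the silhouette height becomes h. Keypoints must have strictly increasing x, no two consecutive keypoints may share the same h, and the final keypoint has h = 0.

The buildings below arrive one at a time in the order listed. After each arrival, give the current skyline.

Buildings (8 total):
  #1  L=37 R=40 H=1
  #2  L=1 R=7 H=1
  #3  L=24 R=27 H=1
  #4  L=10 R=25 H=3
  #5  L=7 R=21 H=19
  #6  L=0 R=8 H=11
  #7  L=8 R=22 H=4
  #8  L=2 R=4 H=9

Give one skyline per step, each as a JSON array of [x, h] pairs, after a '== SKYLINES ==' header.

== SKYLINES ==
[[37,1],[40,0]]
[[1,1],[7,0],[37,1],[40,0]]
[[1,1],[7,0],[24,1],[27,0],[37,1],[40,0]]
[[1,1],[7,0],[10,3],[25,1],[27,0],[37,1],[40,0]]
[[1,1],[7,19],[21,3],[25,1],[27,0],[37,1],[40,0]]
[[0,11],[7,19],[21,3],[25,1],[27,0],[37,1],[40,0]]
[[0,11],[7,19],[21,4],[22,3],[25,1],[27,0],[37,1],[40,0]]
[[0,11],[7,19],[21,4],[22,3],[25,1],[27,0],[37,1],[40,0]]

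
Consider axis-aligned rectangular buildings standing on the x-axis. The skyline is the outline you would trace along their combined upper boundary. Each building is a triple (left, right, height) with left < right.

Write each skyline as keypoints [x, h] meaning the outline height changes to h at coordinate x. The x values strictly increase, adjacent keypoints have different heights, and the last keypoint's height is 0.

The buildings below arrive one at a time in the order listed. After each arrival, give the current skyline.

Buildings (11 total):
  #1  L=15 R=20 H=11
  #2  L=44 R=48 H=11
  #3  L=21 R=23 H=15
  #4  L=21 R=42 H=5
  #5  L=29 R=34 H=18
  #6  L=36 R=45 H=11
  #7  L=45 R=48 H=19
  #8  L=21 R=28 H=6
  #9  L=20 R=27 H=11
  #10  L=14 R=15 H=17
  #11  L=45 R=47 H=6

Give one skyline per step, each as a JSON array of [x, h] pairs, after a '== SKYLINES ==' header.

== SKYLINES ==
[[15,11],[20,0]]
[[15,11],[20,0],[44,11],[48,0]]
[[15,11],[20,0],[21,15],[23,0],[44,11],[48,0]]
[[15,11],[20,0],[21,15],[23,5],[42,0],[44,11],[48,0]]
[[15,11],[20,0],[21,15],[23,5],[29,18],[34,5],[42,0],[44,11],[48,0]]
[[15,11],[20,0],[21,15],[23,5],[29,18],[34,5],[36,11],[48,0]]
[[15,11],[20,0],[21,15],[23,5],[29,18],[34,5],[36,11],[45,19],[48,0]]
[[15,11],[20,0],[21,15],[23,6],[28,5],[29,18],[34,5],[36,11],[45,19],[48,0]]
[[15,11],[21,15],[23,11],[27,6],[28,5],[29,18],[34,5],[36,11],[45,19],[48,0]]
[[14,17],[15,11],[21,15],[23,11],[27,6],[28,5],[29,18],[34,5],[36,11],[45,19],[48,0]]
[[14,17],[15,11],[21,15],[23,11],[27,6],[28,5],[29,18],[34,5],[36,11],[45,19],[48,0]]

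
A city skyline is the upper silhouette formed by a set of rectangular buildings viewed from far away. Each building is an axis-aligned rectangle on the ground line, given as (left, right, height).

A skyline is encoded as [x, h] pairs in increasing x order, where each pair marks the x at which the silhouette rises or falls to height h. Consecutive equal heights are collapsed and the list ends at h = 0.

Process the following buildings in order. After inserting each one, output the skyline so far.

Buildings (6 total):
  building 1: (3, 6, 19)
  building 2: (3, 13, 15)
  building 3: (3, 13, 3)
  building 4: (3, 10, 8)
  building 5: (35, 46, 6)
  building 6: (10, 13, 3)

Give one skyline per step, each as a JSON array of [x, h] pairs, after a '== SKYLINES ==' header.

== SKYLINES ==
[[3,19],[6,0]]
[[3,19],[6,15],[13,0]]
[[3,19],[6,15],[13,0]]
[[3,19],[6,15],[13,0]]
[[3,19],[6,15],[13,0],[35,6],[46,0]]
[[3,19],[6,15],[13,0],[35,6],[46,0]]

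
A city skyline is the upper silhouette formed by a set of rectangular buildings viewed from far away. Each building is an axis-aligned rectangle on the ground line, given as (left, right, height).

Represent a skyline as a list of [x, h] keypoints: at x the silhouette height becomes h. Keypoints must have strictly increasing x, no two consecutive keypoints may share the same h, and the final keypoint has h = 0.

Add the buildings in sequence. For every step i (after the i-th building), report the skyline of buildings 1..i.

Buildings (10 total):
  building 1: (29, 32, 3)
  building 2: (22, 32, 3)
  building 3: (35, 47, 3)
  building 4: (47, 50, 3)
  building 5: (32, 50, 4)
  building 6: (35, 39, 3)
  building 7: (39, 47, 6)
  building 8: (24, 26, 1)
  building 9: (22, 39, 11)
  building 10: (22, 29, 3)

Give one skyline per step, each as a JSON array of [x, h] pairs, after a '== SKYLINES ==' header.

== SKYLINES ==
[[29,3],[32,0]]
[[22,3],[32,0]]
[[22,3],[32,0],[35,3],[47,0]]
[[22,3],[32,0],[35,3],[50,0]]
[[22,3],[32,4],[50,0]]
[[22,3],[32,4],[50,0]]
[[22,3],[32,4],[39,6],[47,4],[50,0]]
[[22,3],[32,4],[39,6],[47,4],[50,0]]
[[22,11],[39,6],[47,4],[50,0]]
[[22,11],[39,6],[47,4],[50,0]]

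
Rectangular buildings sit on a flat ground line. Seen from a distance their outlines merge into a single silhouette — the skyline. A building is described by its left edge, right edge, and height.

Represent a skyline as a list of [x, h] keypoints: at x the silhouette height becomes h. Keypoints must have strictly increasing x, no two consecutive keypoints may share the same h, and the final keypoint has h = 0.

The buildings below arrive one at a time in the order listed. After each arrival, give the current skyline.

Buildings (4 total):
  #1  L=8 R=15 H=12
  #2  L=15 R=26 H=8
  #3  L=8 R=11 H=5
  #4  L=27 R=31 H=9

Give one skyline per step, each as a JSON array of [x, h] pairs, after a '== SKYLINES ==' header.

== SKYLINES ==
[[8,12],[15,0]]
[[8,12],[15,8],[26,0]]
[[8,12],[15,8],[26,0]]
[[8,12],[15,8],[26,0],[27,9],[31,0]]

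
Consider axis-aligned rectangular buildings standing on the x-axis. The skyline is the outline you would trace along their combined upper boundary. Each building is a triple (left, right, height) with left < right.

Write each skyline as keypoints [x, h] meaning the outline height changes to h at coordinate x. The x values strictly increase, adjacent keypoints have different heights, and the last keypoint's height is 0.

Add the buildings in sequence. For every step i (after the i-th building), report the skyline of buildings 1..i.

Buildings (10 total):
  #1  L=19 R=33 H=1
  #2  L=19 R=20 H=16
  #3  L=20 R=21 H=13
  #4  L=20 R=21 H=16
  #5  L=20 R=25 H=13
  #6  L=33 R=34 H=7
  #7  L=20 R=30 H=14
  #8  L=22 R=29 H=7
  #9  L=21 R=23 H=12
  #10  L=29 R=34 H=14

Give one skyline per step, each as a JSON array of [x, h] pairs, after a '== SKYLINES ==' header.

== SKYLINES ==
[[19,1],[33,0]]
[[19,16],[20,1],[33,0]]
[[19,16],[20,13],[21,1],[33,0]]
[[19,16],[21,1],[33,0]]
[[19,16],[21,13],[25,1],[33,0]]
[[19,16],[21,13],[25,1],[33,7],[34,0]]
[[19,16],[21,14],[30,1],[33,7],[34,0]]
[[19,16],[21,14],[30,1],[33,7],[34,0]]
[[19,16],[21,14],[30,1],[33,7],[34,0]]
[[19,16],[21,14],[34,0]]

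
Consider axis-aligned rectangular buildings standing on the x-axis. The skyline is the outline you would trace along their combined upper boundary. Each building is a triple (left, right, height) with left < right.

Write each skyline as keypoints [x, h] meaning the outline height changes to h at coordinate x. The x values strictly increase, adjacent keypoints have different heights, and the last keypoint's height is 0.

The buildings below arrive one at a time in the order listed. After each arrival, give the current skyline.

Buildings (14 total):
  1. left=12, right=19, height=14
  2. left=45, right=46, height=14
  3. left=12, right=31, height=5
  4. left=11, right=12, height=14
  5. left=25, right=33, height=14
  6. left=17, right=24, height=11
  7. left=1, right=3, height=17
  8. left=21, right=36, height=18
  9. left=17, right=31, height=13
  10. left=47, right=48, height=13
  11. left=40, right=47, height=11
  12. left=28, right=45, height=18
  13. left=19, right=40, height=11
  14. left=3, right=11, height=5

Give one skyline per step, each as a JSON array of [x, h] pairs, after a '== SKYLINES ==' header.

== SKYLINES ==
[[12,14],[19,0]]
[[12,14],[19,0],[45,14],[46,0]]
[[12,14],[19,5],[31,0],[45,14],[46,0]]
[[11,14],[19,5],[31,0],[45,14],[46,0]]
[[11,14],[19,5],[25,14],[33,0],[45,14],[46,0]]
[[11,14],[19,11],[24,5],[25,14],[33,0],[45,14],[46,0]]
[[1,17],[3,0],[11,14],[19,11],[24,5],[25,14],[33,0],[45,14],[46,0]]
[[1,17],[3,0],[11,14],[19,11],[21,18],[36,0],[45,14],[46,0]]
[[1,17],[3,0],[11,14],[19,13],[21,18],[36,0],[45,14],[46,0]]
[[1,17],[3,0],[11,14],[19,13],[21,18],[36,0],[45,14],[46,0],[47,13],[48,0]]
[[1,17],[3,0],[11,14],[19,13],[21,18],[36,0],[40,11],[45,14],[46,11],[47,13],[48,0]]
[[1,17],[3,0],[11,14],[19,13],[21,18],[45,14],[46,11],[47,13],[48,0]]
[[1,17],[3,0],[11,14],[19,13],[21,18],[45,14],[46,11],[47,13],[48,0]]
[[1,17],[3,5],[11,14],[19,13],[21,18],[45,14],[46,11],[47,13],[48,0]]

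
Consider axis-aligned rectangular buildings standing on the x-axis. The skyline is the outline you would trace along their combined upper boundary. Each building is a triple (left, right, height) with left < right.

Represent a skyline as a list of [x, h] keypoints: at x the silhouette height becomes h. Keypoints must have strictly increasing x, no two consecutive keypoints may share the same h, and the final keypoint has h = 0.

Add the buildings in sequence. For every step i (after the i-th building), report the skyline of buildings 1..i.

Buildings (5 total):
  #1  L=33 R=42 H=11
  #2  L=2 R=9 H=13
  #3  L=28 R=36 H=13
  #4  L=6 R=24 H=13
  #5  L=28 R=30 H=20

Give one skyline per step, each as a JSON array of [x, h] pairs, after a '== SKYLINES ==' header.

== SKYLINES ==
[[33,11],[42,0]]
[[2,13],[9,0],[33,11],[42,0]]
[[2,13],[9,0],[28,13],[36,11],[42,0]]
[[2,13],[24,0],[28,13],[36,11],[42,0]]
[[2,13],[24,0],[28,20],[30,13],[36,11],[42,0]]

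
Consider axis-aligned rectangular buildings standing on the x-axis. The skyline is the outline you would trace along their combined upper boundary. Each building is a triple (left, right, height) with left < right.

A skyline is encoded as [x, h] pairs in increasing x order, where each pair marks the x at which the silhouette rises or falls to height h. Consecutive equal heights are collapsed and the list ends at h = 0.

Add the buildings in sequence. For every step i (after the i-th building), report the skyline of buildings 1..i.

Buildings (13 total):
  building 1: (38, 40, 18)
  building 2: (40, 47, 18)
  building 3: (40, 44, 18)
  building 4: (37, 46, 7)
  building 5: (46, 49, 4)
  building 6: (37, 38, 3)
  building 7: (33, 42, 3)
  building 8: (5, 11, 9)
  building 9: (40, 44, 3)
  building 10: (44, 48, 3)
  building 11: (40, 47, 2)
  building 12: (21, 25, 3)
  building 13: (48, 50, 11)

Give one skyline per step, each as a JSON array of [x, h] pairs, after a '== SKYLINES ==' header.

== SKYLINES ==
[[38,18],[40,0]]
[[38,18],[47,0]]
[[38,18],[47,0]]
[[37,7],[38,18],[47,0]]
[[37,7],[38,18],[47,4],[49,0]]
[[37,7],[38,18],[47,4],[49,0]]
[[33,3],[37,7],[38,18],[47,4],[49,0]]
[[5,9],[11,0],[33,3],[37,7],[38,18],[47,4],[49,0]]
[[5,9],[11,0],[33,3],[37,7],[38,18],[47,4],[49,0]]
[[5,9],[11,0],[33,3],[37,7],[38,18],[47,4],[49,0]]
[[5,9],[11,0],[33,3],[37,7],[38,18],[47,4],[49,0]]
[[5,9],[11,0],[21,3],[25,0],[33,3],[37,7],[38,18],[47,4],[49,0]]
[[5,9],[11,0],[21,3],[25,0],[33,3],[37,7],[38,18],[47,4],[48,11],[50,0]]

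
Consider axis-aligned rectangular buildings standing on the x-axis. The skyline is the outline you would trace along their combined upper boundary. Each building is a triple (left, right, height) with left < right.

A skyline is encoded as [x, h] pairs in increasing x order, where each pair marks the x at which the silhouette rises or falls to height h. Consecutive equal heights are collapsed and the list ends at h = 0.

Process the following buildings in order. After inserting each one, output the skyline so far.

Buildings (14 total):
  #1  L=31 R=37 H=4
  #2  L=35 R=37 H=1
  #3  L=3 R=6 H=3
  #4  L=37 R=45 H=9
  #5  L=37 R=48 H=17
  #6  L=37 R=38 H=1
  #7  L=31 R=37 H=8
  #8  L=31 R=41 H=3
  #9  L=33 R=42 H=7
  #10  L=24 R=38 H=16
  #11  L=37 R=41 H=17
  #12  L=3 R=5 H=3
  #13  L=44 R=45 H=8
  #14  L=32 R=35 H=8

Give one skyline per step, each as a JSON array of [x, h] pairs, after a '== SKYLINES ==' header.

== SKYLINES ==
[[31,4],[37,0]]
[[31,4],[37,0]]
[[3,3],[6,0],[31,4],[37,0]]
[[3,3],[6,0],[31,4],[37,9],[45,0]]
[[3,3],[6,0],[31,4],[37,17],[48,0]]
[[3,3],[6,0],[31,4],[37,17],[48,0]]
[[3,3],[6,0],[31,8],[37,17],[48,0]]
[[3,3],[6,0],[31,8],[37,17],[48,0]]
[[3,3],[6,0],[31,8],[37,17],[48,0]]
[[3,3],[6,0],[24,16],[37,17],[48,0]]
[[3,3],[6,0],[24,16],[37,17],[48,0]]
[[3,3],[6,0],[24,16],[37,17],[48,0]]
[[3,3],[6,0],[24,16],[37,17],[48,0]]
[[3,3],[6,0],[24,16],[37,17],[48,0]]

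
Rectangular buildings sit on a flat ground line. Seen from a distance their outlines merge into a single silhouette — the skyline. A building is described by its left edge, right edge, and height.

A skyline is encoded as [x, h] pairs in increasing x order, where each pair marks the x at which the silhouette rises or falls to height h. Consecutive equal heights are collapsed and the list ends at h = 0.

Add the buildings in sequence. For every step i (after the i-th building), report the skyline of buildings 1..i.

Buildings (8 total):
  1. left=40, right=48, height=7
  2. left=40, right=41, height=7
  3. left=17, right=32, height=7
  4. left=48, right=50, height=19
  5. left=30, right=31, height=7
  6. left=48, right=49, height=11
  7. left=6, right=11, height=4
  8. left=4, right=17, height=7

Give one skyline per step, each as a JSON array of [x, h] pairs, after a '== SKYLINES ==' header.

== SKYLINES ==
[[40,7],[48,0]]
[[40,7],[48,0]]
[[17,7],[32,0],[40,7],[48,0]]
[[17,7],[32,0],[40,7],[48,19],[50,0]]
[[17,7],[32,0],[40,7],[48,19],[50,0]]
[[17,7],[32,0],[40,7],[48,19],[50,0]]
[[6,4],[11,0],[17,7],[32,0],[40,7],[48,19],[50,0]]
[[4,7],[32,0],[40,7],[48,19],[50,0]]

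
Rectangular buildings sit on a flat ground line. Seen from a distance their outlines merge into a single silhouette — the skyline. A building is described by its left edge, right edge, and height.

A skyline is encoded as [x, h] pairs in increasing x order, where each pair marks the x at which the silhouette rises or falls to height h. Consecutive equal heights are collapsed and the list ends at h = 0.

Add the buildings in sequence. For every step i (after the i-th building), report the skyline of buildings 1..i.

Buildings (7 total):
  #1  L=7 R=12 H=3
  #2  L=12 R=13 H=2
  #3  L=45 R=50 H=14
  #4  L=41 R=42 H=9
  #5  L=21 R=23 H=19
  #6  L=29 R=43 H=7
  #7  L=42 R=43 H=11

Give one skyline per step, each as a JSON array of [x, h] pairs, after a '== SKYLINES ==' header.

== SKYLINES ==
[[7,3],[12,0]]
[[7,3],[12,2],[13,0]]
[[7,3],[12,2],[13,0],[45,14],[50,0]]
[[7,3],[12,2],[13,0],[41,9],[42,0],[45,14],[50,0]]
[[7,3],[12,2],[13,0],[21,19],[23,0],[41,9],[42,0],[45,14],[50,0]]
[[7,3],[12,2],[13,0],[21,19],[23,0],[29,7],[41,9],[42,7],[43,0],[45,14],[50,0]]
[[7,3],[12,2],[13,0],[21,19],[23,0],[29,7],[41,9],[42,11],[43,0],[45,14],[50,0]]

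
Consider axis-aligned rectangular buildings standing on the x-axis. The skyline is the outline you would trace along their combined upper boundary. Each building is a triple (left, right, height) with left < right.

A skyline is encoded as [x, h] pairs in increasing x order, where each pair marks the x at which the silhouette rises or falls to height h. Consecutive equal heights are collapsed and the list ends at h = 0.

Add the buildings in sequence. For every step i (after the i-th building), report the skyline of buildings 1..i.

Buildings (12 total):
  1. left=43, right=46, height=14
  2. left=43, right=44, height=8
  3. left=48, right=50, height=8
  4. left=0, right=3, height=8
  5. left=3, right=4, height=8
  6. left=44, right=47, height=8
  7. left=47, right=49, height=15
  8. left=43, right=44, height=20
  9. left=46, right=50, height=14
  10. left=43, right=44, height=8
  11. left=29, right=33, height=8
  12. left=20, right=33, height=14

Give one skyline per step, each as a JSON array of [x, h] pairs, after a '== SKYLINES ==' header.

== SKYLINES ==
[[43,14],[46,0]]
[[43,14],[46,0]]
[[43,14],[46,0],[48,8],[50,0]]
[[0,8],[3,0],[43,14],[46,0],[48,8],[50,0]]
[[0,8],[4,0],[43,14],[46,0],[48,8],[50,0]]
[[0,8],[4,0],[43,14],[46,8],[47,0],[48,8],[50,0]]
[[0,8],[4,0],[43,14],[46,8],[47,15],[49,8],[50,0]]
[[0,8],[4,0],[43,20],[44,14],[46,8],[47,15],[49,8],[50,0]]
[[0,8],[4,0],[43,20],[44,14],[47,15],[49,14],[50,0]]
[[0,8],[4,0],[43,20],[44,14],[47,15],[49,14],[50,0]]
[[0,8],[4,0],[29,8],[33,0],[43,20],[44,14],[47,15],[49,14],[50,0]]
[[0,8],[4,0],[20,14],[33,0],[43,20],[44,14],[47,15],[49,14],[50,0]]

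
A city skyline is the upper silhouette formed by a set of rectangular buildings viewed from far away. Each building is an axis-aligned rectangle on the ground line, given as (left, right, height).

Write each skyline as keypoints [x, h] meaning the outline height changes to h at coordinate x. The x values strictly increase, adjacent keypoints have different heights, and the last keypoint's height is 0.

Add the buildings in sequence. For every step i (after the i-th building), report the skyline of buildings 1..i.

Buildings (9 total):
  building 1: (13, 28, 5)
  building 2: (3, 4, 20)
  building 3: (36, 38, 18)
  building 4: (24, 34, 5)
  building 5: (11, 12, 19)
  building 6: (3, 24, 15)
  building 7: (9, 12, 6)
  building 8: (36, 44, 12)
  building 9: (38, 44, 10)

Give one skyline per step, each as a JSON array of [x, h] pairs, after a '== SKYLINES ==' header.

== SKYLINES ==
[[13,5],[28,0]]
[[3,20],[4,0],[13,5],[28,0]]
[[3,20],[4,0],[13,5],[28,0],[36,18],[38,0]]
[[3,20],[4,0],[13,5],[34,0],[36,18],[38,0]]
[[3,20],[4,0],[11,19],[12,0],[13,5],[34,0],[36,18],[38,0]]
[[3,20],[4,15],[11,19],[12,15],[24,5],[34,0],[36,18],[38,0]]
[[3,20],[4,15],[11,19],[12,15],[24,5],[34,0],[36,18],[38,0]]
[[3,20],[4,15],[11,19],[12,15],[24,5],[34,0],[36,18],[38,12],[44,0]]
[[3,20],[4,15],[11,19],[12,15],[24,5],[34,0],[36,18],[38,12],[44,0]]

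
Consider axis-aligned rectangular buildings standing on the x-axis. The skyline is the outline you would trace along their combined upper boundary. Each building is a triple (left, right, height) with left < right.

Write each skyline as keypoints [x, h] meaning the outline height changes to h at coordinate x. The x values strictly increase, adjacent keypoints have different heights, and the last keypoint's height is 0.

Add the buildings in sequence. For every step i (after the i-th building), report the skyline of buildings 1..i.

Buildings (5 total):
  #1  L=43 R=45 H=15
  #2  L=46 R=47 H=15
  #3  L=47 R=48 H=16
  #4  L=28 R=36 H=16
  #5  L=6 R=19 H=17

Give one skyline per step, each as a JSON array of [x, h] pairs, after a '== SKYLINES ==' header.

== SKYLINES ==
[[43,15],[45,0]]
[[43,15],[45,0],[46,15],[47,0]]
[[43,15],[45,0],[46,15],[47,16],[48,0]]
[[28,16],[36,0],[43,15],[45,0],[46,15],[47,16],[48,0]]
[[6,17],[19,0],[28,16],[36,0],[43,15],[45,0],[46,15],[47,16],[48,0]]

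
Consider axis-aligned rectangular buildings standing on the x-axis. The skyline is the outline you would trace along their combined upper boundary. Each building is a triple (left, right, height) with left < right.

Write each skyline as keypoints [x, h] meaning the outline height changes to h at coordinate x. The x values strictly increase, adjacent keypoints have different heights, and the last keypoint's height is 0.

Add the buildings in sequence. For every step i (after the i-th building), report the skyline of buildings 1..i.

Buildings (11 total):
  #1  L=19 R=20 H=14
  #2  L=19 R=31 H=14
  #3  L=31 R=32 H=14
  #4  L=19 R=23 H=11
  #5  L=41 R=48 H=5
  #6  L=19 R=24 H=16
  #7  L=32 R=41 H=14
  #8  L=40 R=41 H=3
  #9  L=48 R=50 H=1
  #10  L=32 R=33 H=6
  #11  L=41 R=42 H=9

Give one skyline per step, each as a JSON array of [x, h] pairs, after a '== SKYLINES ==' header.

== SKYLINES ==
[[19,14],[20,0]]
[[19,14],[31,0]]
[[19,14],[32,0]]
[[19,14],[32,0]]
[[19,14],[32,0],[41,5],[48,0]]
[[19,16],[24,14],[32,0],[41,5],[48,0]]
[[19,16],[24,14],[41,5],[48,0]]
[[19,16],[24,14],[41,5],[48,0]]
[[19,16],[24,14],[41,5],[48,1],[50,0]]
[[19,16],[24,14],[41,5],[48,1],[50,0]]
[[19,16],[24,14],[41,9],[42,5],[48,1],[50,0]]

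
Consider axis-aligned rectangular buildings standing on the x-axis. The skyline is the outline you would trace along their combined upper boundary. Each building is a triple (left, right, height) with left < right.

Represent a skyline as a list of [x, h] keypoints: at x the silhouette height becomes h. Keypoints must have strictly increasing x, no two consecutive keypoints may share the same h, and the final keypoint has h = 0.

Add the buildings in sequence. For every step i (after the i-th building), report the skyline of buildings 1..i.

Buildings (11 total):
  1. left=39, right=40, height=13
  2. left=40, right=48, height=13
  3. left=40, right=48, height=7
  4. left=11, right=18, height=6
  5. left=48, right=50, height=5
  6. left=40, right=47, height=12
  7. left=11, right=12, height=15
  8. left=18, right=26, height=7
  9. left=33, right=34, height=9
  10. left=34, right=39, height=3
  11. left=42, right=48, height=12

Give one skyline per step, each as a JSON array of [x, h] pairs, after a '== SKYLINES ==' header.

== SKYLINES ==
[[39,13],[40,0]]
[[39,13],[48,0]]
[[39,13],[48,0]]
[[11,6],[18,0],[39,13],[48,0]]
[[11,6],[18,0],[39,13],[48,5],[50,0]]
[[11,6],[18,0],[39,13],[48,5],[50,0]]
[[11,15],[12,6],[18,0],[39,13],[48,5],[50,0]]
[[11,15],[12,6],[18,7],[26,0],[39,13],[48,5],[50,0]]
[[11,15],[12,6],[18,7],[26,0],[33,9],[34,0],[39,13],[48,5],[50,0]]
[[11,15],[12,6],[18,7],[26,0],[33,9],[34,3],[39,13],[48,5],[50,0]]
[[11,15],[12,6],[18,7],[26,0],[33,9],[34,3],[39,13],[48,5],[50,0]]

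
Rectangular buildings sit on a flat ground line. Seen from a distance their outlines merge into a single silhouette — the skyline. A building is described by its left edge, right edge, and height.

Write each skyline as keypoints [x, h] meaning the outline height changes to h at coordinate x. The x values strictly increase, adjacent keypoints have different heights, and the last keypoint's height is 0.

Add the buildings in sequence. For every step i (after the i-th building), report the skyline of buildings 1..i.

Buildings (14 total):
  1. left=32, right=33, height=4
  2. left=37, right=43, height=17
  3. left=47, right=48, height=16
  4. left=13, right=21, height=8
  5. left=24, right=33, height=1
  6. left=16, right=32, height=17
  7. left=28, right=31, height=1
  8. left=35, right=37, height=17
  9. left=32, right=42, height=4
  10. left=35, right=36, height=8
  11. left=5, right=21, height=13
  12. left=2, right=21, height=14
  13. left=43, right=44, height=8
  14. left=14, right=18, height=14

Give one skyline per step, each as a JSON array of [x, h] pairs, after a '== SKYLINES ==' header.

== SKYLINES ==
[[32,4],[33,0]]
[[32,4],[33,0],[37,17],[43,0]]
[[32,4],[33,0],[37,17],[43,0],[47,16],[48,0]]
[[13,8],[21,0],[32,4],[33,0],[37,17],[43,0],[47,16],[48,0]]
[[13,8],[21,0],[24,1],[32,4],[33,0],[37,17],[43,0],[47,16],[48,0]]
[[13,8],[16,17],[32,4],[33,0],[37,17],[43,0],[47,16],[48,0]]
[[13,8],[16,17],[32,4],[33,0],[37,17],[43,0],[47,16],[48,0]]
[[13,8],[16,17],[32,4],[33,0],[35,17],[43,0],[47,16],[48,0]]
[[13,8],[16,17],[32,4],[35,17],[43,0],[47,16],[48,0]]
[[13,8],[16,17],[32,4],[35,17],[43,0],[47,16],[48,0]]
[[5,13],[16,17],[32,4],[35,17],[43,0],[47,16],[48,0]]
[[2,14],[16,17],[32,4],[35,17],[43,0],[47,16],[48,0]]
[[2,14],[16,17],[32,4],[35,17],[43,8],[44,0],[47,16],[48,0]]
[[2,14],[16,17],[32,4],[35,17],[43,8],[44,0],[47,16],[48,0]]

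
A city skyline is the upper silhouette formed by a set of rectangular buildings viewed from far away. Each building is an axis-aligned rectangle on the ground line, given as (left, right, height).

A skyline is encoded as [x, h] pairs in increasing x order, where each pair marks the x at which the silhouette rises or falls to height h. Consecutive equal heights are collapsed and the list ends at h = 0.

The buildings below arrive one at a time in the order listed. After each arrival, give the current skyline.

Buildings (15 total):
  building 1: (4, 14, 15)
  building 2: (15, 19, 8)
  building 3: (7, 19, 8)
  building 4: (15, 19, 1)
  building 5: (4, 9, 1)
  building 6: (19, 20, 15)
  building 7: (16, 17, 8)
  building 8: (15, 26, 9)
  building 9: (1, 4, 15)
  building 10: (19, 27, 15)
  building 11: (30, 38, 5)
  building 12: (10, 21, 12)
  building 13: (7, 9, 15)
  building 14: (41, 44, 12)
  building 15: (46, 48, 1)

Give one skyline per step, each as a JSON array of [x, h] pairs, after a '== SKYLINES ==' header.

== SKYLINES ==
[[4,15],[14,0]]
[[4,15],[14,0],[15,8],[19,0]]
[[4,15],[14,8],[19,0]]
[[4,15],[14,8],[19,0]]
[[4,15],[14,8],[19,0]]
[[4,15],[14,8],[19,15],[20,0]]
[[4,15],[14,8],[19,15],[20,0]]
[[4,15],[14,8],[15,9],[19,15],[20,9],[26,0]]
[[1,15],[14,8],[15,9],[19,15],[20,9],[26,0]]
[[1,15],[14,8],[15,9],[19,15],[27,0]]
[[1,15],[14,8],[15,9],[19,15],[27,0],[30,5],[38,0]]
[[1,15],[14,12],[19,15],[27,0],[30,5],[38,0]]
[[1,15],[14,12],[19,15],[27,0],[30,5],[38,0]]
[[1,15],[14,12],[19,15],[27,0],[30,5],[38,0],[41,12],[44,0]]
[[1,15],[14,12],[19,15],[27,0],[30,5],[38,0],[41,12],[44,0],[46,1],[48,0]]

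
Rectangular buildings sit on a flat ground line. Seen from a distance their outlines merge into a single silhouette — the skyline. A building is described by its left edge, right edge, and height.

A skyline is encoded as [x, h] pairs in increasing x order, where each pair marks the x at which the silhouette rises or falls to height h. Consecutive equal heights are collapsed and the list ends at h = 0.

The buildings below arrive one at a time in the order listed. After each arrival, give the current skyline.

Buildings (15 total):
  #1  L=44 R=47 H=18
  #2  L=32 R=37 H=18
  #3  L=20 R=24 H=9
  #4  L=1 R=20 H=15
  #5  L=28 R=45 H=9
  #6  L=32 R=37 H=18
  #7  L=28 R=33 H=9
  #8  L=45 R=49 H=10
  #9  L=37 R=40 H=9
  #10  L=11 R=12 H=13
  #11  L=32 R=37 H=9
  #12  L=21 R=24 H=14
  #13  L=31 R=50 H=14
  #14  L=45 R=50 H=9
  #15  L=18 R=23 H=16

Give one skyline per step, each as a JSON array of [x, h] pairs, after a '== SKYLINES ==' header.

== SKYLINES ==
[[44,18],[47,0]]
[[32,18],[37,0],[44,18],[47,0]]
[[20,9],[24,0],[32,18],[37,0],[44,18],[47,0]]
[[1,15],[20,9],[24,0],[32,18],[37,0],[44,18],[47,0]]
[[1,15],[20,9],[24,0],[28,9],[32,18],[37,9],[44,18],[47,0]]
[[1,15],[20,9],[24,0],[28,9],[32,18],[37,9],[44,18],[47,0]]
[[1,15],[20,9],[24,0],[28,9],[32,18],[37,9],[44,18],[47,0]]
[[1,15],[20,9],[24,0],[28,9],[32,18],[37,9],[44,18],[47,10],[49,0]]
[[1,15],[20,9],[24,0],[28,9],[32,18],[37,9],[44,18],[47,10],[49,0]]
[[1,15],[20,9],[24,0],[28,9],[32,18],[37,9],[44,18],[47,10],[49,0]]
[[1,15],[20,9],[24,0],[28,9],[32,18],[37,9],[44,18],[47,10],[49,0]]
[[1,15],[20,9],[21,14],[24,0],[28,9],[32,18],[37,9],[44,18],[47,10],[49,0]]
[[1,15],[20,9],[21,14],[24,0],[28,9],[31,14],[32,18],[37,14],[44,18],[47,14],[50,0]]
[[1,15],[20,9],[21,14],[24,0],[28,9],[31,14],[32,18],[37,14],[44,18],[47,14],[50,0]]
[[1,15],[18,16],[23,14],[24,0],[28,9],[31,14],[32,18],[37,14],[44,18],[47,14],[50,0]]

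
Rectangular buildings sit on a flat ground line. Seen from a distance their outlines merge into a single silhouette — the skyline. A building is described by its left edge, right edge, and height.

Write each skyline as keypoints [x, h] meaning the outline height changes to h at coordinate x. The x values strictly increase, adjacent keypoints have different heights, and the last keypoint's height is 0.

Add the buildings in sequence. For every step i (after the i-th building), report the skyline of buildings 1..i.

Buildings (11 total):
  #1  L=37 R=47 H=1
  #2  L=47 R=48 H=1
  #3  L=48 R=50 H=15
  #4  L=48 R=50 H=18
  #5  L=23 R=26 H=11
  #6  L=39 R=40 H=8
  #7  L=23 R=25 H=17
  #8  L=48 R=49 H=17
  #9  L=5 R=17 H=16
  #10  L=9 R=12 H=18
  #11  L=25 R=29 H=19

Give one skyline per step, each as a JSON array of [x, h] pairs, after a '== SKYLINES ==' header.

== SKYLINES ==
[[37,1],[47,0]]
[[37,1],[48,0]]
[[37,1],[48,15],[50,0]]
[[37,1],[48,18],[50,0]]
[[23,11],[26,0],[37,1],[48,18],[50,0]]
[[23,11],[26,0],[37,1],[39,8],[40,1],[48,18],[50,0]]
[[23,17],[25,11],[26,0],[37,1],[39,8],[40,1],[48,18],[50,0]]
[[23,17],[25,11],[26,0],[37,1],[39,8],[40,1],[48,18],[50,0]]
[[5,16],[17,0],[23,17],[25,11],[26,0],[37,1],[39,8],[40,1],[48,18],[50,0]]
[[5,16],[9,18],[12,16],[17,0],[23,17],[25,11],[26,0],[37,1],[39,8],[40,1],[48,18],[50,0]]
[[5,16],[9,18],[12,16],[17,0],[23,17],[25,19],[29,0],[37,1],[39,8],[40,1],[48,18],[50,0]]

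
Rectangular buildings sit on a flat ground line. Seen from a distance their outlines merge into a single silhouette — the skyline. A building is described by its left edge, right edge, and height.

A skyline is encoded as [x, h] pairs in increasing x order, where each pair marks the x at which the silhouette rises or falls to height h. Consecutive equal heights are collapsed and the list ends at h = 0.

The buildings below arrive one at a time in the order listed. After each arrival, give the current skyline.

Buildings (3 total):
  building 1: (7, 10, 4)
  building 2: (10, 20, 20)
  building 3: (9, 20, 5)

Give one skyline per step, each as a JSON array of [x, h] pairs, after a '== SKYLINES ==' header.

== SKYLINES ==
[[7,4],[10,0]]
[[7,4],[10,20],[20,0]]
[[7,4],[9,5],[10,20],[20,0]]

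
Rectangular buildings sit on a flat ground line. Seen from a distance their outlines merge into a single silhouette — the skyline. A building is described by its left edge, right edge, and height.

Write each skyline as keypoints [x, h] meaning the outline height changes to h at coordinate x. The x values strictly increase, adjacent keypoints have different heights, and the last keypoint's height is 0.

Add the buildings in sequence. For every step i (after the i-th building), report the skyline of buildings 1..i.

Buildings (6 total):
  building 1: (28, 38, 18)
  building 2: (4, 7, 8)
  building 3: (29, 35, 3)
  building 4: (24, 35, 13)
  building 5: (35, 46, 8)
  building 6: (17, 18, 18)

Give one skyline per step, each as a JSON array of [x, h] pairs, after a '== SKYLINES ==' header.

== SKYLINES ==
[[28,18],[38,0]]
[[4,8],[7,0],[28,18],[38,0]]
[[4,8],[7,0],[28,18],[38,0]]
[[4,8],[7,0],[24,13],[28,18],[38,0]]
[[4,8],[7,0],[24,13],[28,18],[38,8],[46,0]]
[[4,8],[7,0],[17,18],[18,0],[24,13],[28,18],[38,8],[46,0]]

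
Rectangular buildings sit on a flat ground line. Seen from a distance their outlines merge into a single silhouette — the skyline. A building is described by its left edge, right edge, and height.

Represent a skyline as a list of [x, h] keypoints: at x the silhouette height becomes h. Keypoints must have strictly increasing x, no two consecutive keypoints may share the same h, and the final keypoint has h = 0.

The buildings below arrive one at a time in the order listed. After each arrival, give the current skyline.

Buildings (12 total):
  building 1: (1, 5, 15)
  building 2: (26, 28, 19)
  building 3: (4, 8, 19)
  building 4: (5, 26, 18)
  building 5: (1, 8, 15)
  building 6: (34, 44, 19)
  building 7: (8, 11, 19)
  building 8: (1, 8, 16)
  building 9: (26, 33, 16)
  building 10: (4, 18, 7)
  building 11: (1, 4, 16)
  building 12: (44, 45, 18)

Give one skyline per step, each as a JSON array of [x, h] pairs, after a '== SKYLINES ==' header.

== SKYLINES ==
[[1,15],[5,0]]
[[1,15],[5,0],[26,19],[28,0]]
[[1,15],[4,19],[8,0],[26,19],[28,0]]
[[1,15],[4,19],[8,18],[26,19],[28,0]]
[[1,15],[4,19],[8,18],[26,19],[28,0]]
[[1,15],[4,19],[8,18],[26,19],[28,0],[34,19],[44,0]]
[[1,15],[4,19],[11,18],[26,19],[28,0],[34,19],[44,0]]
[[1,16],[4,19],[11,18],[26,19],[28,0],[34,19],[44,0]]
[[1,16],[4,19],[11,18],[26,19],[28,16],[33,0],[34,19],[44,0]]
[[1,16],[4,19],[11,18],[26,19],[28,16],[33,0],[34,19],[44,0]]
[[1,16],[4,19],[11,18],[26,19],[28,16],[33,0],[34,19],[44,0]]
[[1,16],[4,19],[11,18],[26,19],[28,16],[33,0],[34,19],[44,18],[45,0]]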